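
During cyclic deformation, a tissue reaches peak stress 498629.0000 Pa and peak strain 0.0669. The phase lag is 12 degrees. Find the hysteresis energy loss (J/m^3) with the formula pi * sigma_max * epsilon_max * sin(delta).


E_loss = pi * sigma_max * epsilon_max * sin(delta)
delta = 12 deg = 0.2094 rad
sin(delta) = 0.2079
E_loss = pi * 498629.0000 * 0.0669 * 0.2079
E_loss = 21788.7559


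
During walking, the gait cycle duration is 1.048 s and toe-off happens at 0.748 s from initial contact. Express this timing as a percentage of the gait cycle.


pct = (event_time / cycle_time) * 100
pct = (0.748 / 1.048) * 100
ratio = 0.7137
pct = 71.3740


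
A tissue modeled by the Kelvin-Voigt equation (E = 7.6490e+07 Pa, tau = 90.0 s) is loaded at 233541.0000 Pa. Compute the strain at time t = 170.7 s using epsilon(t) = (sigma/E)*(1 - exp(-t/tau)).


epsilon(t) = (sigma/E) * (1 - exp(-t/tau))
sigma/E = 233541.0000 / 7.6490e+07 = 0.0031
exp(-t/tau) = exp(-170.7 / 90.0) = 0.1501
epsilon = 0.0031 * (1 - 0.1501)
epsilon = 0.0026


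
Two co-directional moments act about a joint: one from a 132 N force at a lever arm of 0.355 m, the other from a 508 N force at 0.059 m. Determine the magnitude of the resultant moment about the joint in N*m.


M = F1 * d1 + F2 * d2
M = 132 * 0.355 + 508 * 0.059
M = 46.8600 + 29.9720
M = 76.8320


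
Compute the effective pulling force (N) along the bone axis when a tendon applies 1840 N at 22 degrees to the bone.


F_eff = F_tendon * cos(theta)
theta = 22 deg = 0.3840 rad
cos(theta) = 0.9272
F_eff = 1840 * 0.9272
F_eff = 1706.0183


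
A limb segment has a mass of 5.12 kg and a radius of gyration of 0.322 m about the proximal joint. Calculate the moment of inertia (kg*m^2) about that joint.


I = m * k^2
I = 5.12 * 0.322^2
k^2 = 0.1037
I = 0.5309


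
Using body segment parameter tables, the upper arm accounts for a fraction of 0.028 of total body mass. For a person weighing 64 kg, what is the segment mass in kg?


m_segment = body_mass * fraction
m_segment = 64 * 0.028
m_segment = 1.7920


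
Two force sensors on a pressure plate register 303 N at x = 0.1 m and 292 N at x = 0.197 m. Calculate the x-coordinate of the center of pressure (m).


COP_x = (F1*x1 + F2*x2) / (F1 + F2)
COP_x = (303*0.1 + 292*0.197) / (303 + 292)
Numerator = 87.8240
Denominator = 595
COP_x = 0.1476


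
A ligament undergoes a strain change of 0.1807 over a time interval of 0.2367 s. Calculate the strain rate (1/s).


strain_rate = delta_strain / delta_t
strain_rate = 0.1807 / 0.2367
strain_rate = 0.7634


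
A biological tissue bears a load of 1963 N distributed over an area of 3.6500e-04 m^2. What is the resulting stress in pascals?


stress = F / A
stress = 1963 / 3.6500e-04
stress = 5.3781e+06


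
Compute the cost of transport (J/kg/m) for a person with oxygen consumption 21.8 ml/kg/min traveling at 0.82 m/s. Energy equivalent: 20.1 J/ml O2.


Power per kg = VO2 * 20.1 / 60
Power per kg = 21.8 * 20.1 / 60 = 7.3030 W/kg
Cost = power_per_kg / speed
Cost = 7.3030 / 0.82
Cost = 8.9061


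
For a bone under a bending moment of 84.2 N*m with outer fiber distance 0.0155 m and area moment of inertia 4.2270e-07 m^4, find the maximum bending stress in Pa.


sigma = M * c / I
sigma = 84.2 * 0.0155 / 4.2270e-07
M * c = 1.3051
sigma = 3.0875e+06


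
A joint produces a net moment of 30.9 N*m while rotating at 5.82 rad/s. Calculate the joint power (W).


P = M * omega
P = 30.9 * 5.82
P = 179.8380


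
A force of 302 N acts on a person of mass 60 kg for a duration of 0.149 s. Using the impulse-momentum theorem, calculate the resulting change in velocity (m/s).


J = F * dt = 302 * 0.149 = 44.9980 N*s
delta_v = J / m
delta_v = 44.9980 / 60
delta_v = 0.7500


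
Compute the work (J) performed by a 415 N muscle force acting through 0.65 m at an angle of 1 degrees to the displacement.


W = F * d * cos(theta)
theta = 1 deg = 0.0175 rad
cos(theta) = 0.9998
W = 415 * 0.65 * 0.9998
W = 269.7089


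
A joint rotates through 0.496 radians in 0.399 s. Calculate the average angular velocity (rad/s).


omega = delta_theta / delta_t
omega = 0.496 / 0.399
omega = 1.2431


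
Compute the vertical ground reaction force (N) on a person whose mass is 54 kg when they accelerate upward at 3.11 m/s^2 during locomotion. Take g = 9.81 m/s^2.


GRF = m * (g + a)
GRF = 54 * (9.81 + 3.11)
GRF = 54 * 12.9200
GRF = 697.6800


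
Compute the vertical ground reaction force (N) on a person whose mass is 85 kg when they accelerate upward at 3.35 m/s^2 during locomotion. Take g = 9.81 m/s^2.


GRF = m * (g + a)
GRF = 85 * (9.81 + 3.35)
GRF = 85 * 13.1600
GRF = 1118.6000


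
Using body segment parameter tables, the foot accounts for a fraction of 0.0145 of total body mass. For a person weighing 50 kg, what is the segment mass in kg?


m_segment = body_mass * fraction
m_segment = 50 * 0.0145
m_segment = 0.7250


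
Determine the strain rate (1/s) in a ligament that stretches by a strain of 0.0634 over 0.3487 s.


strain_rate = delta_strain / delta_t
strain_rate = 0.0634 / 0.3487
strain_rate = 0.1818


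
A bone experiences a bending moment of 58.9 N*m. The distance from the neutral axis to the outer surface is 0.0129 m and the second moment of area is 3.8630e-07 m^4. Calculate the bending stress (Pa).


sigma = M * c / I
sigma = 58.9 * 0.0129 / 3.8630e-07
M * c = 0.7598
sigma = 1.9669e+06


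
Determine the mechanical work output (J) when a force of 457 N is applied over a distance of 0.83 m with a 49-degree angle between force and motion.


W = F * d * cos(theta)
theta = 49 deg = 0.8552 rad
cos(theta) = 0.6561
W = 457 * 0.83 * 0.6561
W = 248.8498


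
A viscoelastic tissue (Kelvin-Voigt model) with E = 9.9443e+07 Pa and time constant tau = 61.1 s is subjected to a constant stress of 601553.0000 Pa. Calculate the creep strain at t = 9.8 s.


epsilon(t) = (sigma/E) * (1 - exp(-t/tau))
sigma/E = 601553.0000 / 9.9443e+07 = 0.0060
exp(-t/tau) = exp(-9.8 / 61.1) = 0.8518
epsilon = 0.0060 * (1 - 0.8518)
epsilon = 8.9644e-04


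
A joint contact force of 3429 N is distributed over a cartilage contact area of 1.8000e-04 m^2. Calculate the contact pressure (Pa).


P = F / A
P = 3429 / 1.8000e-04
P = 1.9050e+07


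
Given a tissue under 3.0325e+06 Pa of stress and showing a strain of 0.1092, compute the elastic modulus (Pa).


E = stress / strain
E = 3.0325e+06 / 0.1092
E = 2.7770e+07


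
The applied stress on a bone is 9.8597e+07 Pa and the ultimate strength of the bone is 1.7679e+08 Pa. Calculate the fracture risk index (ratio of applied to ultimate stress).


FRI = applied / ultimate
FRI = 9.8597e+07 / 1.7679e+08
FRI = 0.5577


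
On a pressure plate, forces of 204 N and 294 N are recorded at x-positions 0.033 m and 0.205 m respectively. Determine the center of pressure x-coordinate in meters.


COP_x = (F1*x1 + F2*x2) / (F1 + F2)
COP_x = (204*0.033 + 294*0.205) / (204 + 294)
Numerator = 67.0020
Denominator = 498
COP_x = 0.1345


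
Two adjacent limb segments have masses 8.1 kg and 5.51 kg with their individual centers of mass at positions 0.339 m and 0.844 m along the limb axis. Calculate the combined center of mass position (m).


COM = (m1*x1 + m2*x2) / (m1 + m2)
COM = (8.1*0.339 + 5.51*0.844) / (8.1 + 5.51)
Numerator = 7.3963
Denominator = 13.6100
COM = 0.5434


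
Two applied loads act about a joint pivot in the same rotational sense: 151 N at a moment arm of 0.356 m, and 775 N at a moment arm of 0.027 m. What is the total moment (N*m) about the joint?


M = F1 * d1 + F2 * d2
M = 151 * 0.356 + 775 * 0.027
M = 53.7560 + 20.9250
M = 74.6810


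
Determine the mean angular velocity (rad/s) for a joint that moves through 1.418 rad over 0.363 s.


omega = delta_theta / delta_t
omega = 1.418 / 0.363
omega = 3.9063


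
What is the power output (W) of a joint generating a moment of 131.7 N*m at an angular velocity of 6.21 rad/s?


P = M * omega
P = 131.7 * 6.21
P = 817.8570


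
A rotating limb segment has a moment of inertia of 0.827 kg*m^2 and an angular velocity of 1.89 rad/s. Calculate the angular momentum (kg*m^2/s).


L = I * omega
L = 0.827 * 1.89
L = 1.5630


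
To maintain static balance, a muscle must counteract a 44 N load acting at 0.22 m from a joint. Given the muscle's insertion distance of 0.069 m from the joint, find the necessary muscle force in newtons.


F_muscle = W * d_load / d_muscle
F_muscle = 44 * 0.22 / 0.069
Numerator = 9.6800
F_muscle = 140.2899


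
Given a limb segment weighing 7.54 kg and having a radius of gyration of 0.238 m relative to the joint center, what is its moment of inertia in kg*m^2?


I = m * k^2
I = 7.54 * 0.238^2
k^2 = 0.0566
I = 0.4271


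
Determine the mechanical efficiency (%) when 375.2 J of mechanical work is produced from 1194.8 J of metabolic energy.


eta = (W_mech / E_meta) * 100
eta = (375.2 / 1194.8) * 100
ratio = 0.3140
eta = 31.4027


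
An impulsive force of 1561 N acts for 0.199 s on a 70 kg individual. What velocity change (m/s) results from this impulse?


J = F * dt = 1561 * 0.199 = 310.6390 N*s
delta_v = J / m
delta_v = 310.6390 / 70
delta_v = 4.4377


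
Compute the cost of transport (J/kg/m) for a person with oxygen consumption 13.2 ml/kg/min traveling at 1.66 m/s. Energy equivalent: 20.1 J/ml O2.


Power per kg = VO2 * 20.1 / 60
Power per kg = 13.2 * 20.1 / 60 = 4.4220 W/kg
Cost = power_per_kg / speed
Cost = 4.4220 / 1.66
Cost = 2.6639


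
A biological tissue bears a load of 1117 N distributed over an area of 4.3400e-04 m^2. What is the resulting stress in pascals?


stress = F / A
stress = 1117 / 4.3400e-04
stress = 2.5737e+06


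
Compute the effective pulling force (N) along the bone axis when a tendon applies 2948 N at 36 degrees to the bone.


F_eff = F_tendon * cos(theta)
theta = 36 deg = 0.6283 rad
cos(theta) = 0.8090
F_eff = 2948 * 0.8090
F_eff = 2384.9821


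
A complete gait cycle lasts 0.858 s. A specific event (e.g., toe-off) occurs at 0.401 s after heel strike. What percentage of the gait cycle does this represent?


pct = (event_time / cycle_time) * 100
pct = (0.401 / 0.858) * 100
ratio = 0.4674
pct = 46.7366


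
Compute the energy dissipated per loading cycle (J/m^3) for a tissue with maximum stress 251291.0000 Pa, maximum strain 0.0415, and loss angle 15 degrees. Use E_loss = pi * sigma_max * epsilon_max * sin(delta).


E_loss = pi * sigma_max * epsilon_max * sin(delta)
delta = 15 deg = 0.2618 rad
sin(delta) = 0.2588
E_loss = pi * 251291.0000 * 0.0415 * 0.2588
E_loss = 8479.5174


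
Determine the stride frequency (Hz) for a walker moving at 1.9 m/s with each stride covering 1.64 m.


f = v / stride_length
f = 1.9 / 1.64
f = 1.1585


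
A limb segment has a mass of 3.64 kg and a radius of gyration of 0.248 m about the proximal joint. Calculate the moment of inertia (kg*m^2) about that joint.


I = m * k^2
I = 3.64 * 0.248^2
k^2 = 0.0615
I = 0.2239


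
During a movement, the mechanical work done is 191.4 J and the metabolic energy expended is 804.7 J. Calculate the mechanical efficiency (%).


eta = (W_mech / E_meta) * 100
eta = (191.4 / 804.7) * 100
ratio = 0.2379
eta = 23.7853


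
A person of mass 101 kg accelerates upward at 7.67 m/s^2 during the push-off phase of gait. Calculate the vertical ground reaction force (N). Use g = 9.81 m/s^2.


GRF = m * (g + a)
GRF = 101 * (9.81 + 7.67)
GRF = 101 * 17.4800
GRF = 1765.4800


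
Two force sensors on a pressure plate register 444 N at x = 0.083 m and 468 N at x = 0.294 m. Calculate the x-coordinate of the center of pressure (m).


COP_x = (F1*x1 + F2*x2) / (F1 + F2)
COP_x = (444*0.083 + 468*0.294) / (444 + 468)
Numerator = 174.4440
Denominator = 912
COP_x = 0.1913


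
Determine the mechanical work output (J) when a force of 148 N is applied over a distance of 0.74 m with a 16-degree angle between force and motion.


W = F * d * cos(theta)
theta = 16 deg = 0.2793 rad
cos(theta) = 0.9613
W = 148 * 0.74 * 0.9613
W = 105.2774


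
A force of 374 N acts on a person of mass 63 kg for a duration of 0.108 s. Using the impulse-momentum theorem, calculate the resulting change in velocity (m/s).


J = F * dt = 374 * 0.108 = 40.3920 N*s
delta_v = J / m
delta_v = 40.3920 / 63
delta_v = 0.6411


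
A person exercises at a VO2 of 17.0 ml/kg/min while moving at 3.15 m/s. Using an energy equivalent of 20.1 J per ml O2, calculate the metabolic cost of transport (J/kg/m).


Power per kg = VO2 * 20.1 / 60
Power per kg = 17.0 * 20.1 / 60 = 5.6950 W/kg
Cost = power_per_kg / speed
Cost = 5.6950 / 3.15
Cost = 1.8079


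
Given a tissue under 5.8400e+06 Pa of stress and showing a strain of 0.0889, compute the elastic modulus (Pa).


E = stress / strain
E = 5.8400e+06 / 0.0889
E = 6.5692e+07


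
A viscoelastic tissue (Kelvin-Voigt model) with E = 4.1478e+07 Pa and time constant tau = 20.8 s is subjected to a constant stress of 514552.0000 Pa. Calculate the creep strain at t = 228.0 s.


epsilon(t) = (sigma/E) * (1 - exp(-t/tau))
sigma/E = 514552.0000 / 4.1478e+07 = 0.0124
exp(-t/tau) = exp(-228.0 / 20.8) = 1.7357e-05
epsilon = 0.0124 * (1 - 1.7357e-05)
epsilon = 0.0124


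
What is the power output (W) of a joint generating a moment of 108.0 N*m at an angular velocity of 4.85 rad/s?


P = M * omega
P = 108.0 * 4.85
P = 523.8000


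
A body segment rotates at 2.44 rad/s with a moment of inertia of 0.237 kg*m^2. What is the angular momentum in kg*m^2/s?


L = I * omega
L = 0.237 * 2.44
L = 0.5783


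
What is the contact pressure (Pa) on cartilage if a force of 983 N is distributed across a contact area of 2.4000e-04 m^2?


P = F / A
P = 983 / 2.4000e-04
P = 4.0958e+06


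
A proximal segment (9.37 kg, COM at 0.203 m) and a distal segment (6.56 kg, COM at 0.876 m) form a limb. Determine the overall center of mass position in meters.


COM = (m1*x1 + m2*x2) / (m1 + m2)
COM = (9.37*0.203 + 6.56*0.876) / (9.37 + 6.56)
Numerator = 7.6487
Denominator = 15.9300
COM = 0.4801


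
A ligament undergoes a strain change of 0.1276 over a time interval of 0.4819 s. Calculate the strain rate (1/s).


strain_rate = delta_strain / delta_t
strain_rate = 0.1276 / 0.4819
strain_rate = 0.2648


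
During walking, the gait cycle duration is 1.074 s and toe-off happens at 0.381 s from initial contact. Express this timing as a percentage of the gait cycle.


pct = (event_time / cycle_time) * 100
pct = (0.381 / 1.074) * 100
ratio = 0.3547
pct = 35.4749


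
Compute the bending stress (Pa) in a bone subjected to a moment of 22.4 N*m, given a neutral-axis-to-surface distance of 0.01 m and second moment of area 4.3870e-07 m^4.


sigma = M * c / I
sigma = 22.4 * 0.01 / 4.3870e-07
M * c = 0.2240
sigma = 510599.4985


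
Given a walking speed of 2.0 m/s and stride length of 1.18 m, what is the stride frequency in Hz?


f = v / stride_length
f = 2.0 / 1.18
f = 1.6949


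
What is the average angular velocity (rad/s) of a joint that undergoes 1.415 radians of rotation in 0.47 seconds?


omega = delta_theta / delta_t
omega = 1.415 / 0.47
omega = 3.0106


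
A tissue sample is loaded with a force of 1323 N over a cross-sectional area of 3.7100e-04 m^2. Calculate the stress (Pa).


stress = F / A
stress = 1323 / 3.7100e-04
stress = 3.5660e+06


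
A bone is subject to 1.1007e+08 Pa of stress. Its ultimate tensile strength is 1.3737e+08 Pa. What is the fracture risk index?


FRI = applied / ultimate
FRI = 1.1007e+08 / 1.3737e+08
FRI = 0.8013


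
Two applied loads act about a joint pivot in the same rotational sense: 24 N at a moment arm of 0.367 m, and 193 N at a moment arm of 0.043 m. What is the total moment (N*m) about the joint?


M = F1 * d1 + F2 * d2
M = 24 * 0.367 + 193 * 0.043
M = 8.8080 + 8.2990
M = 17.1070


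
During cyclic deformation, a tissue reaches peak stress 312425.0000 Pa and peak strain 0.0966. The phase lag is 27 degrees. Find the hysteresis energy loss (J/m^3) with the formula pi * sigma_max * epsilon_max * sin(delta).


E_loss = pi * sigma_max * epsilon_max * sin(delta)
delta = 27 deg = 0.4712 rad
sin(delta) = 0.4540
E_loss = pi * 312425.0000 * 0.0966 * 0.4540
E_loss = 43044.6858


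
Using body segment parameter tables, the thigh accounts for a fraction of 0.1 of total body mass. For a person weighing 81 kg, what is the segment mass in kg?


m_segment = body_mass * fraction
m_segment = 81 * 0.1
m_segment = 8.1000


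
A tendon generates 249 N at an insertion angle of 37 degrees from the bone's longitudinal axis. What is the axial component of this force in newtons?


F_eff = F_tendon * cos(theta)
theta = 37 deg = 0.6458 rad
cos(theta) = 0.7986
F_eff = 249 * 0.7986
F_eff = 198.8602


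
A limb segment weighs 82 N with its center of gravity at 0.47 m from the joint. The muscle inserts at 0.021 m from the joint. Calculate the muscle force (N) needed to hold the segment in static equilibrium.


F_muscle = W * d_load / d_muscle
F_muscle = 82 * 0.47 / 0.021
Numerator = 38.5400
F_muscle = 1835.2381


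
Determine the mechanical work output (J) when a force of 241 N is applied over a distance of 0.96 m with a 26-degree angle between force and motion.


W = F * d * cos(theta)
theta = 26 deg = 0.4538 rad
cos(theta) = 0.8988
W = 241 * 0.96 * 0.8988
W = 207.9450


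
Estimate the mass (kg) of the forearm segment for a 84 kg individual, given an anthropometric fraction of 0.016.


m_segment = body_mass * fraction
m_segment = 84 * 0.016
m_segment = 1.3440


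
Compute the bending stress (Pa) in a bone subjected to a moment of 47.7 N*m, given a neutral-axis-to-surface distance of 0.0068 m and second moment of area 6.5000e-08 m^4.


sigma = M * c / I
sigma = 47.7 * 0.0068 / 6.5000e-08
M * c = 0.3244
sigma = 4.9902e+06


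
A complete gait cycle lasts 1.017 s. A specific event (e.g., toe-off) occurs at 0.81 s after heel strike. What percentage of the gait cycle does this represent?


pct = (event_time / cycle_time) * 100
pct = (0.81 / 1.017) * 100
ratio = 0.7965
pct = 79.6460


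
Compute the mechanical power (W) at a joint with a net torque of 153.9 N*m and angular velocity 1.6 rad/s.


P = M * omega
P = 153.9 * 1.6
P = 246.2400


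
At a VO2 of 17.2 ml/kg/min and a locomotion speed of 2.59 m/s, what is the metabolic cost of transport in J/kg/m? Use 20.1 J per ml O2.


Power per kg = VO2 * 20.1 / 60
Power per kg = 17.2 * 20.1 / 60 = 5.7620 W/kg
Cost = power_per_kg / speed
Cost = 5.7620 / 2.59
Cost = 2.2247


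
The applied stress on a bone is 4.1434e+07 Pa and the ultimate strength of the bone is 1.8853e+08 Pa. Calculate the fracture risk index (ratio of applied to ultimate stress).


FRI = applied / ultimate
FRI = 4.1434e+07 / 1.8853e+08
FRI = 0.2198


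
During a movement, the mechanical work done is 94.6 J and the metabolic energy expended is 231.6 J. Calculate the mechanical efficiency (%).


eta = (W_mech / E_meta) * 100
eta = (94.6 / 231.6) * 100
ratio = 0.4085
eta = 40.8463


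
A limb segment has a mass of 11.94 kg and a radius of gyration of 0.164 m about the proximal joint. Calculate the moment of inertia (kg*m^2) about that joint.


I = m * k^2
I = 11.94 * 0.164^2
k^2 = 0.0269
I = 0.3211


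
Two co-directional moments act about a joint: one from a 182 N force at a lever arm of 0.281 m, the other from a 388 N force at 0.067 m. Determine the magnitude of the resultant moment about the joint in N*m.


M = F1 * d1 + F2 * d2
M = 182 * 0.281 + 388 * 0.067
M = 51.1420 + 25.9960
M = 77.1380


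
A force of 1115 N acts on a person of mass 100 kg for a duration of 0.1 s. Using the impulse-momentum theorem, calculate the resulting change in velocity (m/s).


J = F * dt = 1115 * 0.1 = 111.5000 N*s
delta_v = J / m
delta_v = 111.5000 / 100
delta_v = 1.1150


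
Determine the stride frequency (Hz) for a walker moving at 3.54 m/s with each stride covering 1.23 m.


f = v / stride_length
f = 3.54 / 1.23
f = 2.8780


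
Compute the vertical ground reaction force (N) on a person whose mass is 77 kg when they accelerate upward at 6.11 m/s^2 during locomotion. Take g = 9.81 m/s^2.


GRF = m * (g + a)
GRF = 77 * (9.81 + 6.11)
GRF = 77 * 15.9200
GRF = 1225.8400


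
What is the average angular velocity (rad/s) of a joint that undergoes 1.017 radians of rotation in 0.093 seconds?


omega = delta_theta / delta_t
omega = 1.017 / 0.093
omega = 10.9355


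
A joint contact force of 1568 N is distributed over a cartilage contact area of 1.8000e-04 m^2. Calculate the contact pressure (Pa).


P = F / A
P = 1568 / 1.8000e-04
P = 8.7111e+06


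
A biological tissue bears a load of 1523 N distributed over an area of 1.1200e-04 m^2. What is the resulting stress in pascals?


stress = F / A
stress = 1523 / 1.1200e-04
stress = 1.3598e+07


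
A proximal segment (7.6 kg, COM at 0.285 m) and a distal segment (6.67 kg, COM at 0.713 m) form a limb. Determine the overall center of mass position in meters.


COM = (m1*x1 + m2*x2) / (m1 + m2)
COM = (7.6*0.285 + 6.67*0.713) / (7.6 + 6.67)
Numerator = 6.9217
Denominator = 14.2700
COM = 0.4851


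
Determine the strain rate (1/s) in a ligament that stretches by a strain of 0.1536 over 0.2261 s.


strain_rate = delta_strain / delta_t
strain_rate = 0.1536 / 0.2261
strain_rate = 0.6793


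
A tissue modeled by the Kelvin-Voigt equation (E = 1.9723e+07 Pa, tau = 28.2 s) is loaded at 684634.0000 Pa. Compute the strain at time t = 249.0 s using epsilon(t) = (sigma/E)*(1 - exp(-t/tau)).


epsilon(t) = (sigma/E) * (1 - exp(-t/tau))
sigma/E = 684634.0000 / 1.9723e+07 = 0.0347
exp(-t/tau) = exp(-249.0 / 28.2) = 1.4631e-04
epsilon = 0.0347 * (1 - 1.4631e-04)
epsilon = 0.0347


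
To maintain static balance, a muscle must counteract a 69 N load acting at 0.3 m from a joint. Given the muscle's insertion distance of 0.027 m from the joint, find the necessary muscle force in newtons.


F_muscle = W * d_load / d_muscle
F_muscle = 69 * 0.3 / 0.027
Numerator = 20.7000
F_muscle = 766.6667


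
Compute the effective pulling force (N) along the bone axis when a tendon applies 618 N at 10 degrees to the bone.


F_eff = F_tendon * cos(theta)
theta = 10 deg = 0.1745 rad
cos(theta) = 0.9848
F_eff = 618 * 0.9848
F_eff = 608.6112


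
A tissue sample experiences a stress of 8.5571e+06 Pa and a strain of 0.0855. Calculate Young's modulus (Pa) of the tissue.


E = stress / strain
E = 8.5571e+06 / 0.0855
E = 1.0008e+08


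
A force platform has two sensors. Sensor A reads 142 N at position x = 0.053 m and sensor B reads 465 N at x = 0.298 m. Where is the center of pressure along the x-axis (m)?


COP_x = (F1*x1 + F2*x2) / (F1 + F2)
COP_x = (142*0.053 + 465*0.298) / (142 + 465)
Numerator = 146.0960
Denominator = 607
COP_x = 0.2407


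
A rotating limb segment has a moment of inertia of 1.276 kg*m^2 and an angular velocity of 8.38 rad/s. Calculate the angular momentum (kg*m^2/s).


L = I * omega
L = 1.276 * 8.38
L = 10.6929


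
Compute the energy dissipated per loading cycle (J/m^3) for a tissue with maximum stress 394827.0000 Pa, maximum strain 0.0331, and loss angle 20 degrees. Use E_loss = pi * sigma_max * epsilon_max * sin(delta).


E_loss = pi * sigma_max * epsilon_max * sin(delta)
delta = 20 deg = 0.3491 rad
sin(delta) = 0.3420
E_loss = pi * 394827.0000 * 0.0331 * 0.3420
E_loss = 14042.2401


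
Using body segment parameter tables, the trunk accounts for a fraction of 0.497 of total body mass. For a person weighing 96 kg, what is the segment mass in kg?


m_segment = body_mass * fraction
m_segment = 96 * 0.497
m_segment = 47.7120


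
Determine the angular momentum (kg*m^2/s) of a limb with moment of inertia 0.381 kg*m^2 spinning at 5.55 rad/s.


L = I * omega
L = 0.381 * 5.55
L = 2.1145


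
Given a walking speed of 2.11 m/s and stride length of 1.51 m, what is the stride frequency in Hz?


f = v / stride_length
f = 2.11 / 1.51
f = 1.3974


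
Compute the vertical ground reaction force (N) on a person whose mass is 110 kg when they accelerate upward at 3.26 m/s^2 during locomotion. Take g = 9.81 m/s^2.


GRF = m * (g + a)
GRF = 110 * (9.81 + 3.26)
GRF = 110 * 13.0700
GRF = 1437.7000


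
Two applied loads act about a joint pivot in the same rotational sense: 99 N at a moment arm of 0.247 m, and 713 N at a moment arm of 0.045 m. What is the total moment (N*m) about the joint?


M = F1 * d1 + F2 * d2
M = 99 * 0.247 + 713 * 0.045
M = 24.4530 + 32.0850
M = 56.5380


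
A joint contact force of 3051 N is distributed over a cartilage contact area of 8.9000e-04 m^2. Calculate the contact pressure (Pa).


P = F / A
P = 3051 / 8.9000e-04
P = 3.4281e+06


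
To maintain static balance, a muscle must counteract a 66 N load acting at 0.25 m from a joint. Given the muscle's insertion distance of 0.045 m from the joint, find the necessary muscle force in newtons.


F_muscle = W * d_load / d_muscle
F_muscle = 66 * 0.25 / 0.045
Numerator = 16.5000
F_muscle = 366.6667


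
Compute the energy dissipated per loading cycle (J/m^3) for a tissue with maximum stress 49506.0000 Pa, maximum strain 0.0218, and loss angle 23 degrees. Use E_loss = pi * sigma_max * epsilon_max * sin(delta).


E_loss = pi * sigma_max * epsilon_max * sin(delta)
delta = 23 deg = 0.4014 rad
sin(delta) = 0.3907
E_loss = pi * 49506.0000 * 0.0218 * 0.3907
E_loss = 1324.7753


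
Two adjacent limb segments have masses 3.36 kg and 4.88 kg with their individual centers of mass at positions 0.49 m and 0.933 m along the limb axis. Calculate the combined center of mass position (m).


COM = (m1*x1 + m2*x2) / (m1 + m2)
COM = (3.36*0.49 + 4.88*0.933) / (3.36 + 4.88)
Numerator = 6.1994
Denominator = 8.2400
COM = 0.7524


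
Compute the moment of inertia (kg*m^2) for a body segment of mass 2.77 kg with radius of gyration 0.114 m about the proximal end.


I = m * k^2
I = 2.77 * 0.114^2
k^2 = 0.0130
I = 0.0360


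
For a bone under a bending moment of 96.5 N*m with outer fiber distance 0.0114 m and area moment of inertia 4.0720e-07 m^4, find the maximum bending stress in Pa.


sigma = M * c / I
sigma = 96.5 * 0.0114 / 4.0720e-07
M * c = 1.1001
sigma = 2.7016e+06


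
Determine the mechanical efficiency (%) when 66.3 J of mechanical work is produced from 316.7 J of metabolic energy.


eta = (W_mech / E_meta) * 100
eta = (66.3 / 316.7) * 100
ratio = 0.2093
eta = 20.9346


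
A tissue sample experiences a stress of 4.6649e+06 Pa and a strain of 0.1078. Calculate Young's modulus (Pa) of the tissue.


E = stress / strain
E = 4.6649e+06 / 0.1078
E = 4.3274e+07


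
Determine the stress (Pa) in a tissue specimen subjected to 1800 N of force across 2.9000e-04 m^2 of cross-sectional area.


stress = F / A
stress = 1800 / 2.9000e-04
stress = 6.2069e+06


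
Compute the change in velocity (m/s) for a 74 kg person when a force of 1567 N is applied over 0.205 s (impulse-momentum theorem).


J = F * dt = 1567 * 0.205 = 321.2350 N*s
delta_v = J / m
delta_v = 321.2350 / 74
delta_v = 4.3410


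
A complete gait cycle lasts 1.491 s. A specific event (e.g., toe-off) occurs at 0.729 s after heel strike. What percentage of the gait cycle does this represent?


pct = (event_time / cycle_time) * 100
pct = (0.729 / 1.491) * 100
ratio = 0.4889
pct = 48.8934


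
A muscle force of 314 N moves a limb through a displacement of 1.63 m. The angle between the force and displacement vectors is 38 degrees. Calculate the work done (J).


W = F * d * cos(theta)
theta = 38 deg = 0.6632 rad
cos(theta) = 0.7880
W = 314 * 1.63 * 0.7880
W = 403.3197


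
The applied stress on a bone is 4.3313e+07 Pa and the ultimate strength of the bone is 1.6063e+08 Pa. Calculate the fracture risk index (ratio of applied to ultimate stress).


FRI = applied / ultimate
FRI = 4.3313e+07 / 1.6063e+08
FRI = 0.2696


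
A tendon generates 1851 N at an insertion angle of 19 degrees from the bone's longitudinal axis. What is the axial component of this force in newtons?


F_eff = F_tendon * cos(theta)
theta = 19 deg = 0.3316 rad
cos(theta) = 0.9455
F_eff = 1851 * 0.9455
F_eff = 1750.1549


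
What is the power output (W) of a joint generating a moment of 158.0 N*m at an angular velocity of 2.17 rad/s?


P = M * omega
P = 158.0 * 2.17
P = 342.8600


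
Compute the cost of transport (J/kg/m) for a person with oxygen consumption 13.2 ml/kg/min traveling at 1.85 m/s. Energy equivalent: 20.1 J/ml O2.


Power per kg = VO2 * 20.1 / 60
Power per kg = 13.2 * 20.1 / 60 = 4.4220 W/kg
Cost = power_per_kg / speed
Cost = 4.4220 / 1.85
Cost = 2.3903


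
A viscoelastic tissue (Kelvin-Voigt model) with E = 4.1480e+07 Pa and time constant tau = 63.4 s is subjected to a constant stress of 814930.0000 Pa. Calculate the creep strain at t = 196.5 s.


epsilon(t) = (sigma/E) * (1 - exp(-t/tau))
sigma/E = 814930.0000 / 4.1480e+07 = 0.0196
exp(-t/tau) = exp(-196.5 / 63.4) = 0.0451
epsilon = 0.0196 * (1 - 0.0451)
epsilon = 0.0188


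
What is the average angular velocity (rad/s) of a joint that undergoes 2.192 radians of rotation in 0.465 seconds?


omega = delta_theta / delta_t
omega = 2.192 / 0.465
omega = 4.7140


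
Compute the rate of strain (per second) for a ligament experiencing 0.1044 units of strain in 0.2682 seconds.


strain_rate = delta_strain / delta_t
strain_rate = 0.1044 / 0.2682
strain_rate = 0.3893


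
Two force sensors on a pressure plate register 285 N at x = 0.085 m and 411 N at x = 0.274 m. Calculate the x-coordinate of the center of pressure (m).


COP_x = (F1*x1 + F2*x2) / (F1 + F2)
COP_x = (285*0.085 + 411*0.274) / (285 + 411)
Numerator = 136.8390
Denominator = 696
COP_x = 0.1966


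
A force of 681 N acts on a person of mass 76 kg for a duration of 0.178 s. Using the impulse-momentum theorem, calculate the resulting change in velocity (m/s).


J = F * dt = 681 * 0.178 = 121.2180 N*s
delta_v = J / m
delta_v = 121.2180 / 76
delta_v = 1.5950


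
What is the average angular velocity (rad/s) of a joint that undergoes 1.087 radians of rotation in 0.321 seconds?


omega = delta_theta / delta_t
omega = 1.087 / 0.321
omega = 3.3863


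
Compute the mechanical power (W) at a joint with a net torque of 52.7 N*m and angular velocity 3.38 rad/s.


P = M * omega
P = 52.7 * 3.38
P = 178.1260


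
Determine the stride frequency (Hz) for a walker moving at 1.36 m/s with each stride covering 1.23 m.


f = v / stride_length
f = 1.36 / 1.23
f = 1.1057


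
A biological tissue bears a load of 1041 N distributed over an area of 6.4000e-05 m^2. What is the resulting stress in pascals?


stress = F / A
stress = 1041 / 6.4000e-05
stress = 1.6266e+07


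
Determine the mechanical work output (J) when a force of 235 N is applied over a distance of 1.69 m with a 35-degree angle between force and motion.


W = F * d * cos(theta)
theta = 35 deg = 0.6109 rad
cos(theta) = 0.8192
W = 235 * 1.69 * 0.8192
W = 325.3262


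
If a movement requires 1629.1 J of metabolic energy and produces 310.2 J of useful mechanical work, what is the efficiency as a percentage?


eta = (W_mech / E_meta) * 100
eta = (310.2 / 1629.1) * 100
ratio = 0.1904
eta = 19.0412


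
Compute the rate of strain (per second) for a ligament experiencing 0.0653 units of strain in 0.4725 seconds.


strain_rate = delta_strain / delta_t
strain_rate = 0.0653 / 0.4725
strain_rate = 0.1382


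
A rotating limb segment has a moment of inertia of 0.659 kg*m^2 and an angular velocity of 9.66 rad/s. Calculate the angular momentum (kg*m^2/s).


L = I * omega
L = 0.659 * 9.66
L = 6.3659


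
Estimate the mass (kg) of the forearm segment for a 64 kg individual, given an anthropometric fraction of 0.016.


m_segment = body_mass * fraction
m_segment = 64 * 0.016
m_segment = 1.0240


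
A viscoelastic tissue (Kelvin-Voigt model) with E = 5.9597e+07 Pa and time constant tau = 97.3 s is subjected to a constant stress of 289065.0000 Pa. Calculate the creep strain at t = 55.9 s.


epsilon(t) = (sigma/E) * (1 - exp(-t/tau))
sigma/E = 289065.0000 / 5.9597e+07 = 0.0049
exp(-t/tau) = exp(-55.9 / 97.3) = 0.5630
epsilon = 0.0049 * (1 - 0.5630)
epsilon = 0.0021


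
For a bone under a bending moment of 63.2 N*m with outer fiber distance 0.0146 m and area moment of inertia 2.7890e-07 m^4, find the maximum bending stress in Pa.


sigma = M * c / I
sigma = 63.2 * 0.0146 / 2.7890e-07
M * c = 0.9227
sigma = 3.3084e+06


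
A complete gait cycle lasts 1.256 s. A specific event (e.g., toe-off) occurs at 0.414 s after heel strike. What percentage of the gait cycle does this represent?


pct = (event_time / cycle_time) * 100
pct = (0.414 / 1.256) * 100
ratio = 0.3296
pct = 32.9618


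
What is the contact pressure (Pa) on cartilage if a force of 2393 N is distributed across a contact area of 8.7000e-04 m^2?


P = F / A
P = 2393 / 8.7000e-04
P = 2.7506e+06


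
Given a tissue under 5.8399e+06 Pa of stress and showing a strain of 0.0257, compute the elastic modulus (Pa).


E = stress / strain
E = 5.8399e+06 / 0.0257
E = 2.2723e+08


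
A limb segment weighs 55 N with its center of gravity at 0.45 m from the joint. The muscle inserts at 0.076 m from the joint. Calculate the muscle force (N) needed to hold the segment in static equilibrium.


F_muscle = W * d_load / d_muscle
F_muscle = 55 * 0.45 / 0.076
Numerator = 24.7500
F_muscle = 325.6579


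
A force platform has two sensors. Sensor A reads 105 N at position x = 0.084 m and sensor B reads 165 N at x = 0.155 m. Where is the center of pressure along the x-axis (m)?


COP_x = (F1*x1 + F2*x2) / (F1 + F2)
COP_x = (105*0.084 + 165*0.155) / (105 + 165)
Numerator = 34.3950
Denominator = 270
COP_x = 0.1274


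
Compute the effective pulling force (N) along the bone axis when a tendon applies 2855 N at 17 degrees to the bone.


F_eff = F_tendon * cos(theta)
theta = 17 deg = 0.2967 rad
cos(theta) = 0.9563
F_eff = 2855 * 0.9563
F_eff = 2730.2501


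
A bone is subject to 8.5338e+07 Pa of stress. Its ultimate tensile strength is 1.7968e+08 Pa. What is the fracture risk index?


FRI = applied / ultimate
FRI = 8.5338e+07 / 1.7968e+08
FRI = 0.4749


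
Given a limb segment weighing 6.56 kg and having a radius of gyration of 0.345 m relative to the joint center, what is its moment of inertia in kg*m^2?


I = m * k^2
I = 6.56 * 0.345^2
k^2 = 0.1190
I = 0.7808


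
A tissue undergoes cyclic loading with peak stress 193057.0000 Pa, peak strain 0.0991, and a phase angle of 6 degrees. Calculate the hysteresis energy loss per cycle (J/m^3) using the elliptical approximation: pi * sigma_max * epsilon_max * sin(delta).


E_loss = pi * sigma_max * epsilon_max * sin(delta)
delta = 6 deg = 0.1047 rad
sin(delta) = 0.1045
E_loss = pi * 193057.0000 * 0.0991 * 0.1045
E_loss = 6282.6613


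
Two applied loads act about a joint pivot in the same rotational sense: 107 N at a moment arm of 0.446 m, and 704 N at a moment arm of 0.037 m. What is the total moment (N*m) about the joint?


M = F1 * d1 + F2 * d2
M = 107 * 0.446 + 704 * 0.037
M = 47.7220 + 26.0480
M = 73.7700


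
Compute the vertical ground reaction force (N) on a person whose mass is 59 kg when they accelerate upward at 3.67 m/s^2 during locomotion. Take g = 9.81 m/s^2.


GRF = m * (g + a)
GRF = 59 * (9.81 + 3.67)
GRF = 59 * 13.4800
GRF = 795.3200


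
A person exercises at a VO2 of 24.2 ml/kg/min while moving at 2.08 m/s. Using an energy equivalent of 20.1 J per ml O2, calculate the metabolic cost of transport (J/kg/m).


Power per kg = VO2 * 20.1 / 60
Power per kg = 24.2 * 20.1 / 60 = 8.1070 W/kg
Cost = power_per_kg / speed
Cost = 8.1070 / 2.08
Cost = 3.8976


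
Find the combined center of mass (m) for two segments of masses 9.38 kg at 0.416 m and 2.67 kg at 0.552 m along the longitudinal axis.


COM = (m1*x1 + m2*x2) / (m1 + m2)
COM = (9.38*0.416 + 2.67*0.552) / (9.38 + 2.67)
Numerator = 5.3759
Denominator = 12.0500
COM = 0.4461


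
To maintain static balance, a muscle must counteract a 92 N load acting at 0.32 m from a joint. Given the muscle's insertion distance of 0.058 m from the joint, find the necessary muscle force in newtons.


F_muscle = W * d_load / d_muscle
F_muscle = 92 * 0.32 / 0.058
Numerator = 29.4400
F_muscle = 507.5862


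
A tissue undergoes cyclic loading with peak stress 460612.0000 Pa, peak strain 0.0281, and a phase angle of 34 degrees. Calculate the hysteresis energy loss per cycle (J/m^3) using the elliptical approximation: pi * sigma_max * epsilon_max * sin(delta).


E_loss = pi * sigma_max * epsilon_max * sin(delta)
delta = 34 deg = 0.5934 rad
sin(delta) = 0.5592
E_loss = pi * 460612.0000 * 0.0281 * 0.5592
E_loss = 22738.0434


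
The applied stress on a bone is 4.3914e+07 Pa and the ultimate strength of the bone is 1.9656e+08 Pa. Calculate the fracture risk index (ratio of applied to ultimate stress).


FRI = applied / ultimate
FRI = 4.3914e+07 / 1.9656e+08
FRI = 0.2234


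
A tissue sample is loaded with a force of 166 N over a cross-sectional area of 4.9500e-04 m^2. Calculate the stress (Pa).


stress = F / A
stress = 166 / 4.9500e-04
stress = 335353.5354


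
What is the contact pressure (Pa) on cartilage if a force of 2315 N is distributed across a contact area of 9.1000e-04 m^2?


P = F / A
P = 2315 / 9.1000e-04
P = 2.5440e+06


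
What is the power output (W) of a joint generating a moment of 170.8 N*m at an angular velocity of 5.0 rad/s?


P = M * omega
P = 170.8 * 5.0
P = 854.0000


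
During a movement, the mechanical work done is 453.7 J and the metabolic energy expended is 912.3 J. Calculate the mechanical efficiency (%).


eta = (W_mech / E_meta) * 100
eta = (453.7 / 912.3) * 100
ratio = 0.4973
eta = 49.7314


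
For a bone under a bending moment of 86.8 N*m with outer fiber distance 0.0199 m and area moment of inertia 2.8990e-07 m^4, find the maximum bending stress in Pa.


sigma = M * c / I
sigma = 86.8 * 0.0199 / 2.8990e-07
M * c = 1.7273
sigma = 5.9583e+06


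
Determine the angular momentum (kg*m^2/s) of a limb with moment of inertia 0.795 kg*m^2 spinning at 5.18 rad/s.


L = I * omega
L = 0.795 * 5.18
L = 4.1181


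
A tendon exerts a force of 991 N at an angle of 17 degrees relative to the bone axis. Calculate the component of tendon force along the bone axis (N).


F_eff = F_tendon * cos(theta)
theta = 17 deg = 0.2967 rad
cos(theta) = 0.9563
F_eff = 991 * 0.9563
F_eff = 947.6980


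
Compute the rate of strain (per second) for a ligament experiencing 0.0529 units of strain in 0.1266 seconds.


strain_rate = delta_strain / delta_t
strain_rate = 0.0529 / 0.1266
strain_rate = 0.4179


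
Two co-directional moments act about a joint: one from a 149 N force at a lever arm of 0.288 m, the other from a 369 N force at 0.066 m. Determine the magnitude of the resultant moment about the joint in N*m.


M = F1 * d1 + F2 * d2
M = 149 * 0.288 + 369 * 0.066
M = 42.9120 + 24.3540
M = 67.2660


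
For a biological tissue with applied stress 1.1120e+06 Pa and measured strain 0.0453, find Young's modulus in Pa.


E = stress / strain
E = 1.1120e+06 / 0.0453
E = 2.4547e+07


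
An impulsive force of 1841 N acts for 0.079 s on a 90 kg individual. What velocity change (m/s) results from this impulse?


J = F * dt = 1841 * 0.079 = 145.4390 N*s
delta_v = J / m
delta_v = 145.4390 / 90
delta_v = 1.6160


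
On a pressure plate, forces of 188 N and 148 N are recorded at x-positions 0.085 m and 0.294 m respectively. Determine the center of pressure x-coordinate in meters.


COP_x = (F1*x1 + F2*x2) / (F1 + F2)
COP_x = (188*0.085 + 148*0.294) / (188 + 148)
Numerator = 59.4920
Denominator = 336
COP_x = 0.1771
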